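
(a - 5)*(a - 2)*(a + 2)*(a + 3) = a^4 - 2*a^3 - 19*a^2 + 8*a + 60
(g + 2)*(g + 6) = g^2 + 8*g + 12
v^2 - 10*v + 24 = (v - 6)*(v - 4)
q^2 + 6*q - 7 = (q - 1)*(q + 7)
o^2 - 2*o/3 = o*(o - 2/3)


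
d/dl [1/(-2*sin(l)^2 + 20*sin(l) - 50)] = cos(l)/(sin(l) - 5)^3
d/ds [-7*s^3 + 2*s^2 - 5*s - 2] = -21*s^2 + 4*s - 5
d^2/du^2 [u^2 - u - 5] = 2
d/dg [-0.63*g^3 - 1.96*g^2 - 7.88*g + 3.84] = -1.89*g^2 - 3.92*g - 7.88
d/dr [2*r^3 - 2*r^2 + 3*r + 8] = 6*r^2 - 4*r + 3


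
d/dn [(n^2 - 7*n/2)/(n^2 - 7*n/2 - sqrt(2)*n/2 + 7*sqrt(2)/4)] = -sqrt(2)/(2*n^2 - 2*sqrt(2)*n + 1)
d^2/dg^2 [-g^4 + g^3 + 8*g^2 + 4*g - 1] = -12*g^2 + 6*g + 16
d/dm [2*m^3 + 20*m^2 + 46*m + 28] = 6*m^2 + 40*m + 46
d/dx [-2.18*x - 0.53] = -2.18000000000000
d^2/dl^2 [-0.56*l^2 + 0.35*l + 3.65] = -1.12000000000000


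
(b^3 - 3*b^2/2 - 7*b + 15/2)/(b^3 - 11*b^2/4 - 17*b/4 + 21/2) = 2*(2*b^2 + 3*b - 5)/(4*b^2 + b - 14)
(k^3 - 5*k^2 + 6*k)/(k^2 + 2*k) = (k^2 - 5*k + 6)/(k + 2)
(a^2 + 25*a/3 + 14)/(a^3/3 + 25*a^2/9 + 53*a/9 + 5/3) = 3*(3*a^2 + 25*a + 42)/(3*a^3 + 25*a^2 + 53*a + 15)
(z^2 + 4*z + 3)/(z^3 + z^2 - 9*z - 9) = 1/(z - 3)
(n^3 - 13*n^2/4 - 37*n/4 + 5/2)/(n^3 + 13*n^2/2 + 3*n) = (4*n^3 - 13*n^2 - 37*n + 10)/(2*n*(2*n^2 + 13*n + 6))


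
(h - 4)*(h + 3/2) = h^2 - 5*h/2 - 6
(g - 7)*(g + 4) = g^2 - 3*g - 28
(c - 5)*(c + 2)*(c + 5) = c^3 + 2*c^2 - 25*c - 50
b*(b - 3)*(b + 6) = b^3 + 3*b^2 - 18*b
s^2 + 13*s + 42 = (s + 6)*(s + 7)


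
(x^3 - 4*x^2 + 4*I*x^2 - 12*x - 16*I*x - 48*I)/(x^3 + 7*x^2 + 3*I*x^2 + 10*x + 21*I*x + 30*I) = (x^2 + x*(-6 + 4*I) - 24*I)/(x^2 + x*(5 + 3*I) + 15*I)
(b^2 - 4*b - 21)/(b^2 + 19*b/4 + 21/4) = 4*(b - 7)/(4*b + 7)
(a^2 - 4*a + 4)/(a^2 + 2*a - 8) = (a - 2)/(a + 4)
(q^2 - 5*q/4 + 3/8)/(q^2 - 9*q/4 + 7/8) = (4*q - 3)/(4*q - 7)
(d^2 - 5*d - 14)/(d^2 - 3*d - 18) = (-d^2 + 5*d + 14)/(-d^2 + 3*d + 18)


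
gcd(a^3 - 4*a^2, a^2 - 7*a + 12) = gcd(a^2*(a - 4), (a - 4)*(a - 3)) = a - 4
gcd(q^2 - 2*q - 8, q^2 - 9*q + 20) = q - 4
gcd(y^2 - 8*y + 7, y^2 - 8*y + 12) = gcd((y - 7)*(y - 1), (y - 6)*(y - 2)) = 1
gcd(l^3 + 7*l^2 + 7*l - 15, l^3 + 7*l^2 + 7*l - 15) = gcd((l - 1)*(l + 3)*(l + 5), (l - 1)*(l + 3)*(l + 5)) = l^3 + 7*l^2 + 7*l - 15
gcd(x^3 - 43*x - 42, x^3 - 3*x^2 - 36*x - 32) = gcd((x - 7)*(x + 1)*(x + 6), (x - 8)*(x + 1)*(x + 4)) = x + 1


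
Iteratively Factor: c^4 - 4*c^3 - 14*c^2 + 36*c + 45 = (c - 5)*(c^3 + c^2 - 9*c - 9) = (c - 5)*(c + 3)*(c^2 - 2*c - 3) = (c - 5)*(c - 3)*(c + 3)*(c + 1)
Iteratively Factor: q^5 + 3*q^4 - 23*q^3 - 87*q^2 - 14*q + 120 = (q + 2)*(q^4 + q^3 - 25*q^2 - 37*q + 60) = (q + 2)*(q + 4)*(q^3 - 3*q^2 - 13*q + 15) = (q + 2)*(q + 3)*(q + 4)*(q^2 - 6*q + 5) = (q - 5)*(q + 2)*(q + 3)*(q + 4)*(q - 1)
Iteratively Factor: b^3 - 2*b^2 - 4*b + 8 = (b - 2)*(b^2 - 4) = (b - 2)^2*(b + 2)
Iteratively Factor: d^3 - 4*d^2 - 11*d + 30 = (d - 5)*(d^2 + d - 6) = (d - 5)*(d - 2)*(d + 3)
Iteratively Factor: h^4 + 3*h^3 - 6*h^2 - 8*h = (h + 1)*(h^3 + 2*h^2 - 8*h) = h*(h + 1)*(h^2 + 2*h - 8) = h*(h + 1)*(h + 4)*(h - 2)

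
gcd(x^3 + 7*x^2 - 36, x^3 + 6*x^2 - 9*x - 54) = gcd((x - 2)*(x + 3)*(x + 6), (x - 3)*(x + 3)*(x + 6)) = x^2 + 9*x + 18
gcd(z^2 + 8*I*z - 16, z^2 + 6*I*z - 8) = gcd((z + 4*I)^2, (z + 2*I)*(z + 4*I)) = z + 4*I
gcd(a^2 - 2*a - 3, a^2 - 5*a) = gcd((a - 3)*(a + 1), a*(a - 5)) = 1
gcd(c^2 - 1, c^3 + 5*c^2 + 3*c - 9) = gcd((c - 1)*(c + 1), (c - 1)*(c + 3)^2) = c - 1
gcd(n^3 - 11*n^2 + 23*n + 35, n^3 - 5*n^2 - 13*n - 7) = n^2 - 6*n - 7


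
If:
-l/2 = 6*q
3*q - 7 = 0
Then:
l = -28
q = 7/3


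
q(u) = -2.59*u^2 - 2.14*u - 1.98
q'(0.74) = -5.97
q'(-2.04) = 8.43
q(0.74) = -4.98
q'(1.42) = -9.50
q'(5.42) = -30.22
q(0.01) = -2.00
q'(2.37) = -14.42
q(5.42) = -89.66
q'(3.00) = -17.68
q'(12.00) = -64.30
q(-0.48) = -1.55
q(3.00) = -31.71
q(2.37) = -21.60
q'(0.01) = -2.19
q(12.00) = -400.62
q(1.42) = -10.24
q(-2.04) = -8.39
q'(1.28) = -8.77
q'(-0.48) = 0.35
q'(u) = -5.18*u - 2.14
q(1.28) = -8.96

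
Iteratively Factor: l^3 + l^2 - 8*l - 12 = (l - 3)*(l^2 + 4*l + 4) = (l - 3)*(l + 2)*(l + 2)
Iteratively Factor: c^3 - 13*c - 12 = (c + 3)*(c^2 - 3*c - 4) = (c - 4)*(c + 3)*(c + 1)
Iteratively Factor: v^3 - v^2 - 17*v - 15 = (v - 5)*(v^2 + 4*v + 3) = (v - 5)*(v + 1)*(v + 3)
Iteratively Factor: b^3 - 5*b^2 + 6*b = (b)*(b^2 - 5*b + 6) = b*(b - 2)*(b - 3)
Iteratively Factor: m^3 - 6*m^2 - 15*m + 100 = (m - 5)*(m^2 - m - 20) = (m - 5)^2*(m + 4)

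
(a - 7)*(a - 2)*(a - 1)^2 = a^4 - 11*a^3 + 33*a^2 - 37*a + 14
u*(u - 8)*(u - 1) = u^3 - 9*u^2 + 8*u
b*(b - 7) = b^2 - 7*b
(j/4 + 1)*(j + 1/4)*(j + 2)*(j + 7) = j^4/4 + 53*j^3/16 + 213*j^2/16 + 137*j/8 + 7/2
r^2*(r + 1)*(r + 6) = r^4 + 7*r^3 + 6*r^2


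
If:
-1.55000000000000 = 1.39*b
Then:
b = -1.12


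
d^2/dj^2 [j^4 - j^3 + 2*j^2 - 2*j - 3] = 12*j^2 - 6*j + 4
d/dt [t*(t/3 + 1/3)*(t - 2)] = t^2 - 2*t/3 - 2/3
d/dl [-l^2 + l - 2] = 1 - 2*l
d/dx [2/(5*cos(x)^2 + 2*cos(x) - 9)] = 4*(5*cos(x) + 1)*sin(x)/(5*cos(x)^2 + 2*cos(x) - 9)^2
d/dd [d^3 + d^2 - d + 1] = 3*d^2 + 2*d - 1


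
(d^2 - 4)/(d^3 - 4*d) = 1/d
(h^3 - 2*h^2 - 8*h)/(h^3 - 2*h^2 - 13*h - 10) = h*(h - 4)/(h^2 - 4*h - 5)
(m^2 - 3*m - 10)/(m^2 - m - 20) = (m + 2)/(m + 4)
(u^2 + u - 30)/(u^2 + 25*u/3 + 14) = 3*(u - 5)/(3*u + 7)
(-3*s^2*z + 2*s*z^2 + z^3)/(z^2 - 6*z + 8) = z*(-3*s^2 + 2*s*z + z^2)/(z^2 - 6*z + 8)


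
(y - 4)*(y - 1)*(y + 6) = y^3 + y^2 - 26*y + 24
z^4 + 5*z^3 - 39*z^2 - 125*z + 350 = (z - 5)*(z - 2)*(z + 5)*(z + 7)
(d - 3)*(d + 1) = d^2 - 2*d - 3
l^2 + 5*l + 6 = (l + 2)*(l + 3)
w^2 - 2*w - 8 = (w - 4)*(w + 2)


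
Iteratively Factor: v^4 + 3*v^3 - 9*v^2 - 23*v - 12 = (v - 3)*(v^3 + 6*v^2 + 9*v + 4) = (v - 3)*(v + 1)*(v^2 + 5*v + 4) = (v - 3)*(v + 1)*(v + 4)*(v + 1)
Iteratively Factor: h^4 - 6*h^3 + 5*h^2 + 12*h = (h - 3)*(h^3 - 3*h^2 - 4*h) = (h - 3)*(h + 1)*(h^2 - 4*h) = (h - 4)*(h - 3)*(h + 1)*(h)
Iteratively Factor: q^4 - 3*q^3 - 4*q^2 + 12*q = (q - 2)*(q^3 - q^2 - 6*q) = q*(q - 2)*(q^2 - q - 6) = q*(q - 2)*(q + 2)*(q - 3)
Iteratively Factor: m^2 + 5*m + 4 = (m + 1)*(m + 4)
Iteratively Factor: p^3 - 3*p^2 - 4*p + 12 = (p - 2)*(p^2 - p - 6) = (p - 3)*(p - 2)*(p + 2)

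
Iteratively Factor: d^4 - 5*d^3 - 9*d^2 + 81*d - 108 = (d + 4)*(d^3 - 9*d^2 + 27*d - 27) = (d - 3)*(d + 4)*(d^2 - 6*d + 9) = (d - 3)^2*(d + 4)*(d - 3)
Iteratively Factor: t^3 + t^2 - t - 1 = (t - 1)*(t^2 + 2*t + 1) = (t - 1)*(t + 1)*(t + 1)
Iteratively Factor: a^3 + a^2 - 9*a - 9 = (a + 3)*(a^2 - 2*a - 3) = (a - 3)*(a + 3)*(a + 1)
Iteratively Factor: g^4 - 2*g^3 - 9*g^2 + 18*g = (g)*(g^3 - 2*g^2 - 9*g + 18) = g*(g - 3)*(g^2 + g - 6) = g*(g - 3)*(g - 2)*(g + 3)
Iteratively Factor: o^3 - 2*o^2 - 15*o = (o + 3)*(o^2 - 5*o) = o*(o + 3)*(o - 5)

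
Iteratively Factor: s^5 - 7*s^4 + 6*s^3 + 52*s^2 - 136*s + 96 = (s - 2)*(s^4 - 5*s^3 - 4*s^2 + 44*s - 48) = (s - 2)^2*(s^3 - 3*s^2 - 10*s + 24) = (s - 2)^3*(s^2 - s - 12) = (s - 2)^3*(s + 3)*(s - 4)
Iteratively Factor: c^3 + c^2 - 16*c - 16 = (c + 1)*(c^2 - 16) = (c - 4)*(c + 1)*(c + 4)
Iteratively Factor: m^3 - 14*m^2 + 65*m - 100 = (m - 4)*(m^2 - 10*m + 25) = (m - 5)*(m - 4)*(m - 5)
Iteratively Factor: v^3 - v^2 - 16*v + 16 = (v - 1)*(v^2 - 16) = (v - 4)*(v - 1)*(v + 4)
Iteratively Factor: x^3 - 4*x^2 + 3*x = (x - 1)*(x^2 - 3*x) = x*(x - 1)*(x - 3)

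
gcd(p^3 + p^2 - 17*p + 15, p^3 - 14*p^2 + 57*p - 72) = p - 3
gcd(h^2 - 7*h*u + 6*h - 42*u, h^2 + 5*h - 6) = h + 6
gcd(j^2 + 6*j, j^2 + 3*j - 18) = j + 6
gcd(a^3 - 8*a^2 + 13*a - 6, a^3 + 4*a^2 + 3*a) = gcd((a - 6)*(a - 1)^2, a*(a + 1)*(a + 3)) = 1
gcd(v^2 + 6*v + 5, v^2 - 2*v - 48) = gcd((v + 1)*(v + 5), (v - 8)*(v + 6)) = 1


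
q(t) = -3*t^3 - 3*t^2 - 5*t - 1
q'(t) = -9*t^2 - 6*t - 5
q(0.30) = -2.85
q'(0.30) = -7.61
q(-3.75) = 133.77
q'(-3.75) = -109.06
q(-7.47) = 1119.45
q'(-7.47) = -462.39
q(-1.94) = 19.31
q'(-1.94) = -27.23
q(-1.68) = 13.16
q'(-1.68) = -20.32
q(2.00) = -47.00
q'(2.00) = -53.00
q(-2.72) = 50.78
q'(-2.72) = -55.27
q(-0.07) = -0.66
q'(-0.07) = -4.62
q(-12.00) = 4811.00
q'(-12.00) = -1229.00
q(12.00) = -5677.00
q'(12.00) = -1373.00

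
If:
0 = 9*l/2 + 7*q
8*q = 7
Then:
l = -49/36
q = 7/8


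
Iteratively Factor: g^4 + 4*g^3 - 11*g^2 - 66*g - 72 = (g + 3)*(g^3 + g^2 - 14*g - 24) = (g + 3)^2*(g^2 - 2*g - 8) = (g + 2)*(g + 3)^2*(g - 4)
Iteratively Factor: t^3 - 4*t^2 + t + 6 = (t + 1)*(t^2 - 5*t + 6) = (t - 2)*(t + 1)*(t - 3)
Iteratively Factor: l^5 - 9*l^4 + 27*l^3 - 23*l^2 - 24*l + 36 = (l + 1)*(l^4 - 10*l^3 + 37*l^2 - 60*l + 36) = (l - 2)*(l + 1)*(l^3 - 8*l^2 + 21*l - 18) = (l - 2)^2*(l + 1)*(l^2 - 6*l + 9) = (l - 3)*(l - 2)^2*(l + 1)*(l - 3)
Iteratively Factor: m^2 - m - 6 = (m - 3)*(m + 2)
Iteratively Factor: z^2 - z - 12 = (z + 3)*(z - 4)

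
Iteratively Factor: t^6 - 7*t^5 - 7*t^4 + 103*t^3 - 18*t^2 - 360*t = (t)*(t^5 - 7*t^4 - 7*t^3 + 103*t^2 - 18*t - 360) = t*(t - 3)*(t^4 - 4*t^3 - 19*t^2 + 46*t + 120) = t*(t - 5)*(t - 3)*(t^3 + t^2 - 14*t - 24) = t*(t - 5)*(t - 4)*(t - 3)*(t^2 + 5*t + 6) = t*(t - 5)*(t - 4)*(t - 3)*(t + 2)*(t + 3)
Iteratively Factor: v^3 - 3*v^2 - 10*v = (v - 5)*(v^2 + 2*v) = v*(v - 5)*(v + 2)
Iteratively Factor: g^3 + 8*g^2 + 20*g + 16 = (g + 4)*(g^2 + 4*g + 4) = (g + 2)*(g + 4)*(g + 2)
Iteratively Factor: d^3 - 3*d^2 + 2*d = (d - 2)*(d^2 - d) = (d - 2)*(d - 1)*(d)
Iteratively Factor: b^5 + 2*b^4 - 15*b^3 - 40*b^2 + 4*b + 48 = (b + 2)*(b^4 - 15*b^2 - 10*b + 24) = (b + 2)*(b + 3)*(b^3 - 3*b^2 - 6*b + 8) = (b - 4)*(b + 2)*(b + 3)*(b^2 + b - 2) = (b - 4)*(b + 2)^2*(b + 3)*(b - 1)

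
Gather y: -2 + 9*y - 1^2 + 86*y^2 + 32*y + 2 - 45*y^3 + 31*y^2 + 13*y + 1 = -45*y^3 + 117*y^2 + 54*y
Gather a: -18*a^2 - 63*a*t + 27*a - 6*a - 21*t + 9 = -18*a^2 + a*(21 - 63*t) - 21*t + 9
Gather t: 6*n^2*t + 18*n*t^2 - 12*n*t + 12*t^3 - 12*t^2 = 12*t^3 + t^2*(18*n - 12) + t*(6*n^2 - 12*n)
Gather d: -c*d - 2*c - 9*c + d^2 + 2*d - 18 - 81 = -11*c + d^2 + d*(2 - c) - 99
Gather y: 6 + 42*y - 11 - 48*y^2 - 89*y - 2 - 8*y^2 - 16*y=-56*y^2 - 63*y - 7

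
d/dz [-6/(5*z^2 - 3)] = 60*z/(5*z^2 - 3)^2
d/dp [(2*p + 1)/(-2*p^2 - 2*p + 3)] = 2*(-2*p^2 - 2*p + (2*p + 1)^2 + 3)/(2*p^2 + 2*p - 3)^2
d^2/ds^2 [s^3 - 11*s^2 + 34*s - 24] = 6*s - 22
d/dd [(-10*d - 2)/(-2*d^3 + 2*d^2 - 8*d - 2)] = (5*d^3 - 5*d^2 + 20*d - (5*d + 1)*(3*d^2 - 2*d + 4) + 5)/(d^3 - d^2 + 4*d + 1)^2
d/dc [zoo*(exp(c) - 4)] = zoo*exp(c)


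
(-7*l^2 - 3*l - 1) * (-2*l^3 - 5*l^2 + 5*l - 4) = 14*l^5 + 41*l^4 - 18*l^3 + 18*l^2 + 7*l + 4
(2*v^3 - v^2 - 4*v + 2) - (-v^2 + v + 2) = 2*v^3 - 5*v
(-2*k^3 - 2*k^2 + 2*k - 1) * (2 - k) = 2*k^4 - 2*k^3 - 6*k^2 + 5*k - 2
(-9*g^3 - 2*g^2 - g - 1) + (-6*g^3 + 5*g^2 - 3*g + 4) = -15*g^3 + 3*g^2 - 4*g + 3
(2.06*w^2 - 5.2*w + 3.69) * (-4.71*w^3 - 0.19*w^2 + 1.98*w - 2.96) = -9.7026*w^5 + 24.1006*w^4 - 12.3131*w^3 - 17.0947*w^2 + 22.6982*w - 10.9224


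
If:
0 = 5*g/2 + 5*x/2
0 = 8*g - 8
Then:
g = 1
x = -1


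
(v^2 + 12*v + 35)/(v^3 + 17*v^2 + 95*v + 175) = 1/(v + 5)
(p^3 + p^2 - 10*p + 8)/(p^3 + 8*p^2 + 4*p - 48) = (p - 1)/(p + 6)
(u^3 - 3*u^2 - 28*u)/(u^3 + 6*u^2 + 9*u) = (u^2 - 3*u - 28)/(u^2 + 6*u + 9)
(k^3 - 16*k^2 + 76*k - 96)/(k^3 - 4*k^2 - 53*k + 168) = (k^2 - 8*k + 12)/(k^2 + 4*k - 21)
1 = 1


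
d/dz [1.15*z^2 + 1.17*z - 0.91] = 2.3*z + 1.17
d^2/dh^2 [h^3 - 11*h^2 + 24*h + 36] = 6*h - 22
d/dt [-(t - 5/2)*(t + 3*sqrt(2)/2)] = -2*t - 3*sqrt(2)/2 + 5/2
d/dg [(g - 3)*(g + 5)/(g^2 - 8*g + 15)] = -10/(g^2 - 10*g + 25)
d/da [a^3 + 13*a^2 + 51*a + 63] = 3*a^2 + 26*a + 51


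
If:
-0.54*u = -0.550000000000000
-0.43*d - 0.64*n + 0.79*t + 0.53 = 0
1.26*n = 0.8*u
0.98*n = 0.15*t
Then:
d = 8.03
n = 0.65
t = 4.22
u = 1.02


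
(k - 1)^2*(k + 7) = k^3 + 5*k^2 - 13*k + 7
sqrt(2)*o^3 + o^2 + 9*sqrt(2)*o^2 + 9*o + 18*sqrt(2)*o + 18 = (o + 3)*(o + 6)*(sqrt(2)*o + 1)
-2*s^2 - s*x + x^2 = (-2*s + x)*(s + x)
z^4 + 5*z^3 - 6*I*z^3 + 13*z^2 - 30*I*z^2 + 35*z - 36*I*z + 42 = (z + 2)*(z + 3)*(z - 7*I)*(z + I)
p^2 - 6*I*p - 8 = (p - 4*I)*(p - 2*I)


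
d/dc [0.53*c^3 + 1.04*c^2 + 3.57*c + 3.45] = 1.59*c^2 + 2.08*c + 3.57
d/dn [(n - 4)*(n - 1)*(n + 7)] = 3*n^2 + 4*n - 31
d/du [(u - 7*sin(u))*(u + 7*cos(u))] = -7*sqrt(2)*u*sin(u + pi/4) + 2*u - 49*cos(2*u) + 7*sqrt(2)*cos(u + pi/4)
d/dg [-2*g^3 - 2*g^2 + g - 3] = -6*g^2 - 4*g + 1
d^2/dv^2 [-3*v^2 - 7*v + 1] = -6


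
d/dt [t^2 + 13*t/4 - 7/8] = 2*t + 13/4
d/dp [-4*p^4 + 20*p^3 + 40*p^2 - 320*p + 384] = -16*p^3 + 60*p^2 + 80*p - 320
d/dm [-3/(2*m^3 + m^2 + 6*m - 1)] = 6*(3*m^2 + m + 3)/(2*m^3 + m^2 + 6*m - 1)^2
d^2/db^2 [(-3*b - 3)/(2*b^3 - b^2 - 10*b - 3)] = 6*(4*(b + 1)*(-3*b^2 + b + 5)^2 + (6*b^2 - 2*b + (b + 1)*(6*b - 1) - 10)*(-2*b^3 + b^2 + 10*b + 3))/(-2*b^3 + b^2 + 10*b + 3)^3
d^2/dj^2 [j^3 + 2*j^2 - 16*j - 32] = 6*j + 4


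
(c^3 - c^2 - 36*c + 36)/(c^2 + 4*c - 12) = (c^2 - 7*c + 6)/(c - 2)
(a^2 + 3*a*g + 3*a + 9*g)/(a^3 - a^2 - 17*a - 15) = (a + 3*g)/(a^2 - 4*a - 5)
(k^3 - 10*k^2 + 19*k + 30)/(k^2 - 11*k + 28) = (k^3 - 10*k^2 + 19*k + 30)/(k^2 - 11*k + 28)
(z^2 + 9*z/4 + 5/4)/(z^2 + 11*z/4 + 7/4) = (4*z + 5)/(4*z + 7)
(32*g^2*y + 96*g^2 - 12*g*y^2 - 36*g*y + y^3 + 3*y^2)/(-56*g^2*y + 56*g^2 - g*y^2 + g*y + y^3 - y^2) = (-4*g*y - 12*g + y^2 + 3*y)/(7*g*y - 7*g + y^2 - y)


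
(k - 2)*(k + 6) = k^2 + 4*k - 12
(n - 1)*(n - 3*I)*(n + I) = n^3 - n^2 - 2*I*n^2 + 3*n + 2*I*n - 3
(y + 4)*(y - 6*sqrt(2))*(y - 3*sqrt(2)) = y^3 - 9*sqrt(2)*y^2 + 4*y^2 - 36*sqrt(2)*y + 36*y + 144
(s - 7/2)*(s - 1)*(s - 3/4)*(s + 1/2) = s^4 - 19*s^3/4 + 17*s^2/4 + 13*s/16 - 21/16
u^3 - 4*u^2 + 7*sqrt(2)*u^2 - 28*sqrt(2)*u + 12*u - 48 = (u - 4)*(u + sqrt(2))*(u + 6*sqrt(2))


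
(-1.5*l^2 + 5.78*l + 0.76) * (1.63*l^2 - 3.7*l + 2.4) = -2.445*l^4 + 14.9714*l^3 - 23.7472*l^2 + 11.06*l + 1.824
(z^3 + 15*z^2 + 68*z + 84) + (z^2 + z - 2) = z^3 + 16*z^2 + 69*z + 82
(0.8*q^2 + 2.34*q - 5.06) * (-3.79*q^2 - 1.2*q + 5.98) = -3.032*q^4 - 9.8286*q^3 + 21.1534*q^2 + 20.0652*q - 30.2588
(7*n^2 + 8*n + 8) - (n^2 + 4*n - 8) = 6*n^2 + 4*n + 16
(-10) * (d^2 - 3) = 30 - 10*d^2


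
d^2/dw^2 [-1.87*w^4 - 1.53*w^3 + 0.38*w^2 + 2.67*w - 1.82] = -22.44*w^2 - 9.18*w + 0.76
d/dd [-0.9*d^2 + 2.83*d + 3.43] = 2.83 - 1.8*d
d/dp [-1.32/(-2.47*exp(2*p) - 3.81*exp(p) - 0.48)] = (-6.5208*exp(p) - 5.0292)*exp(p)/(2.47*exp(2*p) + 3.81*exp(p) + 0.48)^2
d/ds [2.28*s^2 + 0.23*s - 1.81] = 4.56*s + 0.23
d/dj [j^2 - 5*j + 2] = 2*j - 5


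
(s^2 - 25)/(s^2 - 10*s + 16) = (s^2 - 25)/(s^2 - 10*s + 16)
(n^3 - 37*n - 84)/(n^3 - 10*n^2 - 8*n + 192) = (n^2 - 4*n - 21)/(n^2 - 14*n + 48)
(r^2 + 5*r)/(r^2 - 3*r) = (r + 5)/(r - 3)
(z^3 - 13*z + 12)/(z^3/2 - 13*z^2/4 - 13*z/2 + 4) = 4*(z^3 - 13*z + 12)/(2*z^3 - 13*z^2 - 26*z + 16)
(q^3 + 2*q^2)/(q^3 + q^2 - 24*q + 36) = q^2*(q + 2)/(q^3 + q^2 - 24*q + 36)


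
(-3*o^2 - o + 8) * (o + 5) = -3*o^3 - 16*o^2 + 3*o + 40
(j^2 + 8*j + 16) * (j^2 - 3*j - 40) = j^4 + 5*j^3 - 48*j^2 - 368*j - 640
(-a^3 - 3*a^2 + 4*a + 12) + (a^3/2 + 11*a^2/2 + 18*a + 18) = -a^3/2 + 5*a^2/2 + 22*a + 30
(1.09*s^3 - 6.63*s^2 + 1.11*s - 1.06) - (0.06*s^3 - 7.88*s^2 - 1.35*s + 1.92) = 1.03*s^3 + 1.25*s^2 + 2.46*s - 2.98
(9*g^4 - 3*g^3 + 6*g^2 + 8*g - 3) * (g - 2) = 9*g^5 - 21*g^4 + 12*g^3 - 4*g^2 - 19*g + 6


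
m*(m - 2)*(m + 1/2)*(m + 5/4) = m^4 - m^3/4 - 23*m^2/8 - 5*m/4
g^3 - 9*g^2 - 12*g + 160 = (g - 8)*(g - 5)*(g + 4)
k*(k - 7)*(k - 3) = k^3 - 10*k^2 + 21*k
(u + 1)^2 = u^2 + 2*u + 1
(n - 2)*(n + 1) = n^2 - n - 2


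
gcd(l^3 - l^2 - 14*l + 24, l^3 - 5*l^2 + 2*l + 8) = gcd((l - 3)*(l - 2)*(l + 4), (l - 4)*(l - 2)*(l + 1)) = l - 2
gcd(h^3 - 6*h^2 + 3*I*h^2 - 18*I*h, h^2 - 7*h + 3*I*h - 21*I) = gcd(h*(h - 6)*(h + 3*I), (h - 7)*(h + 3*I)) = h + 3*I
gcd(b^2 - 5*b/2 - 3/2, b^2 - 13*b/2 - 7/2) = b + 1/2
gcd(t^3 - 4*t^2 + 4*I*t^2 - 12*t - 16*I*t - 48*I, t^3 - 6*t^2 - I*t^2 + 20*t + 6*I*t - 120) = t^2 + t*(-6 + 4*I) - 24*I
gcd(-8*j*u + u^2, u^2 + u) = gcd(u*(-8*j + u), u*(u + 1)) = u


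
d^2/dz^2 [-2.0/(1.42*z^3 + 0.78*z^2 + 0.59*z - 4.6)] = ((17.04*z + 3.12)*(1.42*z^3 + 0.78*z^2 + 0.59*z - 4.6) - 2.0*(4.26*z^2 + 1.56*z + 0.59)*(8.52*z^2 + 3.12*z + 1.18))/(1.42*z^3 + 0.78*z^2 + 0.59*z - 4.6)^3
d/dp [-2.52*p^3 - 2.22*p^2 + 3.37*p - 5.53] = -7.56*p^2 - 4.44*p + 3.37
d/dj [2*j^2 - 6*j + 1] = 4*j - 6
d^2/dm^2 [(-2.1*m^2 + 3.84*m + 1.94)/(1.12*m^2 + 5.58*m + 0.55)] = (35.882112*m^3 + 22.362816*m^2 + 58.5527040000001*m + 93.578732)/(1.404928*m^6 + 20.998656*m^5 + 106.688064*m^4 + 194.364792*m^3 + 52.39146*m^2 + 5.06385*m + 0.166375)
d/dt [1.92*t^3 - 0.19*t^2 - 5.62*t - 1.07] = 5.76*t^2 - 0.38*t - 5.62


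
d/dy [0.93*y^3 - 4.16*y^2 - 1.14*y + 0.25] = 2.79*y^2 - 8.32*y - 1.14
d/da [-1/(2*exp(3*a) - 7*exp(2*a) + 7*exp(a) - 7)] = (6*exp(2*a) - 14*exp(a) + 7)*exp(a)/(2*exp(3*a) - 7*exp(2*a) + 7*exp(a) - 7)^2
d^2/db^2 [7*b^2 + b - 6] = 14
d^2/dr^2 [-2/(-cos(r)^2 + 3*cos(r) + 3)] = 2*(4*sin(r)^4 + 9*sin(r)^2*cos(r) - 23*sin(r)^2 - 5)/(sin(r)^2 + 3*cos(r) + 2)^3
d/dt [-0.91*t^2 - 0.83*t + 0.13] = -1.82*t - 0.83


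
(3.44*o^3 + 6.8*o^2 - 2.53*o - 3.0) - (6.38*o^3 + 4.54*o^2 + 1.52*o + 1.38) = -2.94*o^3 + 2.26*o^2 - 4.05*o - 4.38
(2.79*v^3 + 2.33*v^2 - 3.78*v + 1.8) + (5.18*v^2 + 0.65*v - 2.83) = 2.79*v^3 + 7.51*v^2 - 3.13*v - 1.03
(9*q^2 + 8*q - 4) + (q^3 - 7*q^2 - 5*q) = q^3 + 2*q^2 + 3*q - 4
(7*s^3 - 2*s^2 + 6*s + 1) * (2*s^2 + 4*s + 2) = 14*s^5 + 24*s^4 + 18*s^3 + 22*s^2 + 16*s + 2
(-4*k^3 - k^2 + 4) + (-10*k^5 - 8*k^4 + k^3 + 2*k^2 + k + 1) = -10*k^5 - 8*k^4 - 3*k^3 + k^2 + k + 5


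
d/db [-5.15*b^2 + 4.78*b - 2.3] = 4.78 - 10.3*b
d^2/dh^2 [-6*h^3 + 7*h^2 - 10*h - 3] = 14 - 36*h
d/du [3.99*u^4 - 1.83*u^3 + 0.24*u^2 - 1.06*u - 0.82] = 15.96*u^3 - 5.49*u^2 + 0.48*u - 1.06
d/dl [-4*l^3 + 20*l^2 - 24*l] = -12*l^2 + 40*l - 24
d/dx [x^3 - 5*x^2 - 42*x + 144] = 3*x^2 - 10*x - 42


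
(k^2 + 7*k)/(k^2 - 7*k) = (k + 7)/(k - 7)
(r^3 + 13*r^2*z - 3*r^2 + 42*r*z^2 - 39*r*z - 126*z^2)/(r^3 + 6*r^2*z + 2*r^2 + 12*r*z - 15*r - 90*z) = (r + 7*z)/(r + 5)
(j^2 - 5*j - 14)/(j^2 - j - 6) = (j - 7)/(j - 3)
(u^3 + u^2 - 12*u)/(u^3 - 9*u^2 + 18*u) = (u + 4)/(u - 6)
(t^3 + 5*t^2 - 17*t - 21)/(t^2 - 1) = (t^2 + 4*t - 21)/(t - 1)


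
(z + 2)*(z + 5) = z^2 + 7*z + 10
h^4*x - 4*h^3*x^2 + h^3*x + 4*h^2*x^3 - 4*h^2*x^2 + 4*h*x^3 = h*(h - 2*x)^2*(h*x + x)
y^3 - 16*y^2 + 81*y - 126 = (y - 7)*(y - 6)*(y - 3)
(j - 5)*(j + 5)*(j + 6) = j^3 + 6*j^2 - 25*j - 150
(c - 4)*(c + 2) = c^2 - 2*c - 8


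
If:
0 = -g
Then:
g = 0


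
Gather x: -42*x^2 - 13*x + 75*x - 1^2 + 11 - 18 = -42*x^2 + 62*x - 8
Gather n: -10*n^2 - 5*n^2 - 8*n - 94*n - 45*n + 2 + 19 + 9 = -15*n^2 - 147*n + 30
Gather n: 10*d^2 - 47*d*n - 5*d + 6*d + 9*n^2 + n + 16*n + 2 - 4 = 10*d^2 + d + 9*n^2 + n*(17 - 47*d) - 2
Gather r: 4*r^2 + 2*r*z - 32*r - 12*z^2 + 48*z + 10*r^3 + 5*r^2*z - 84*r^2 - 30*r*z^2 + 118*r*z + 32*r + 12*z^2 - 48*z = 10*r^3 + r^2*(5*z - 80) + r*(-30*z^2 + 120*z)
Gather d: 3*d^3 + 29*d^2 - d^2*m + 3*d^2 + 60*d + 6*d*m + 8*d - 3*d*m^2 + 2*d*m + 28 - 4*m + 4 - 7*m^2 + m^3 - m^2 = 3*d^3 + d^2*(32 - m) + d*(-3*m^2 + 8*m + 68) + m^3 - 8*m^2 - 4*m + 32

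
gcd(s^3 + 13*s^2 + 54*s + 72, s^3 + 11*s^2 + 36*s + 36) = s^2 + 9*s + 18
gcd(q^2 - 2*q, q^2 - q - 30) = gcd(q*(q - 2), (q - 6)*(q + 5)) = 1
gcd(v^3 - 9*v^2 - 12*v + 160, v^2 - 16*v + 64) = v - 8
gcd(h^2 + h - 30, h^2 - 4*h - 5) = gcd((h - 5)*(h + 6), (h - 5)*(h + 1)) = h - 5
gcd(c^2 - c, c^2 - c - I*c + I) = c - 1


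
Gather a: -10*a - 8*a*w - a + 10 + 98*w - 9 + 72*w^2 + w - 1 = a*(-8*w - 11) + 72*w^2 + 99*w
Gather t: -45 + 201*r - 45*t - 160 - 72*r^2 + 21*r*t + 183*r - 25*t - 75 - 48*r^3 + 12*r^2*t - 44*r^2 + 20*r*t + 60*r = -48*r^3 - 116*r^2 + 444*r + t*(12*r^2 + 41*r - 70) - 280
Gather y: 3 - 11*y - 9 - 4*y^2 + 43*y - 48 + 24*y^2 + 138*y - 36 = 20*y^2 + 170*y - 90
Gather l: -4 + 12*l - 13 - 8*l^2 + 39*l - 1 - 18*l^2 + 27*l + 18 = -26*l^2 + 78*l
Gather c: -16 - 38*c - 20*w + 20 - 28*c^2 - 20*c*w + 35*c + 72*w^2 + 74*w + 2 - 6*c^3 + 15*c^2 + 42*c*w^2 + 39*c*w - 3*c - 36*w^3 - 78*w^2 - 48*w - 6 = -6*c^3 - 13*c^2 + c*(42*w^2 + 19*w - 6) - 36*w^3 - 6*w^2 + 6*w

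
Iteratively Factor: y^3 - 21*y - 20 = (y + 4)*(y^2 - 4*y - 5) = (y - 5)*(y + 4)*(y + 1)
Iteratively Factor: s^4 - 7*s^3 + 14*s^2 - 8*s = (s - 2)*(s^3 - 5*s^2 + 4*s) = (s - 2)*(s - 1)*(s^2 - 4*s) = (s - 4)*(s - 2)*(s - 1)*(s)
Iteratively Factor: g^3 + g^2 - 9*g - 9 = (g + 3)*(g^2 - 2*g - 3) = (g + 1)*(g + 3)*(g - 3)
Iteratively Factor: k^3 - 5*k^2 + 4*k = (k - 4)*(k^2 - k) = (k - 4)*(k - 1)*(k)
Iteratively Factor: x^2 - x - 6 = (x - 3)*(x + 2)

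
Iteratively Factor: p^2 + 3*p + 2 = (p + 2)*(p + 1)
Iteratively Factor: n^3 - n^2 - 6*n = (n)*(n^2 - n - 6) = n*(n + 2)*(n - 3)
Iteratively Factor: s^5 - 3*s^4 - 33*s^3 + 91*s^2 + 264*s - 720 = (s - 5)*(s^4 + 2*s^3 - 23*s^2 - 24*s + 144) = (s - 5)*(s + 4)*(s^3 - 2*s^2 - 15*s + 36) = (s - 5)*(s + 4)^2*(s^2 - 6*s + 9) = (s - 5)*(s - 3)*(s + 4)^2*(s - 3)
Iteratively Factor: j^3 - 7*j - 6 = (j + 2)*(j^2 - 2*j - 3) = (j - 3)*(j + 2)*(j + 1)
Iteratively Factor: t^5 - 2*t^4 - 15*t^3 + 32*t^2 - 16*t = (t)*(t^4 - 2*t^3 - 15*t^2 + 32*t - 16) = t*(t - 1)*(t^3 - t^2 - 16*t + 16) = t*(t - 4)*(t - 1)*(t^2 + 3*t - 4) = t*(t - 4)*(t - 1)^2*(t + 4)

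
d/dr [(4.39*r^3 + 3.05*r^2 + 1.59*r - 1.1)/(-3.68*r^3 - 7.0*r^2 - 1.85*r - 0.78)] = (7.105427357601e-15*r^5 - 19.506*r^4 - 4.54059999999998*r^3 - 16.9291*r^2 - 20.158*r - 3.2752)/(13.5424*r^6 + 51.52*r^5 + 62.616*r^4 + 31.6408*r^3 + 14.3425*r^2 + 2.886*r + 0.6084)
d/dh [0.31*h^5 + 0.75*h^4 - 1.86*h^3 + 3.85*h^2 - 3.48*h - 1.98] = 1.55*h^4 + 3.0*h^3 - 5.58*h^2 + 7.7*h - 3.48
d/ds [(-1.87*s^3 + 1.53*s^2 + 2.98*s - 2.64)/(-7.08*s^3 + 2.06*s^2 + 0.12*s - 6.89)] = (-7.105427357601e-15*s^5 + 6.9802*s^4 + 41.748*s^3 - 23.3759*s^2 - 10.2066*s - 20.2154)/(50.1264*s^6 - 29.1696*s^5 + 2.5444*s^4 + 98.0568*s^3 - 28.3724*s^2 - 1.6536*s + 47.4721)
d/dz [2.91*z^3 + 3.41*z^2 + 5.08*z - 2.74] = 8.73*z^2 + 6.82*z + 5.08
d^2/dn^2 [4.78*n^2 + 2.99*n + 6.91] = 9.56000000000000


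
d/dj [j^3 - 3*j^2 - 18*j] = 3*j^2 - 6*j - 18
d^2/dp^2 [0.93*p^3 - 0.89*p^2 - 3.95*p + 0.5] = 5.58*p - 1.78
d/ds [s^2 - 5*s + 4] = 2*s - 5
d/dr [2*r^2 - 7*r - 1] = 4*r - 7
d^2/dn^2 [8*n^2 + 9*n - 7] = 16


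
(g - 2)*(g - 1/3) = g^2 - 7*g/3 + 2/3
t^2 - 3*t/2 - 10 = (t - 4)*(t + 5/2)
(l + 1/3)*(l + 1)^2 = l^3 + 7*l^2/3 + 5*l/3 + 1/3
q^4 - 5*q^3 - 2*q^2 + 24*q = q*(q - 4)*(q - 3)*(q + 2)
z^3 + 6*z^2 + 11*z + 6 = (z + 1)*(z + 2)*(z + 3)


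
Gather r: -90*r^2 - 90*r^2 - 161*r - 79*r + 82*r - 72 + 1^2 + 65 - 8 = -180*r^2 - 158*r - 14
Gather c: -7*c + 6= 6 - 7*c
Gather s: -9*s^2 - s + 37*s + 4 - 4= -9*s^2 + 36*s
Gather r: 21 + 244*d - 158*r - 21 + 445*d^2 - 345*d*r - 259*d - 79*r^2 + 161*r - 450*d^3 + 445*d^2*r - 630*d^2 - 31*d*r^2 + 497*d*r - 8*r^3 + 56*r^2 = -450*d^3 - 185*d^2 - 15*d - 8*r^3 + r^2*(-31*d - 23) + r*(445*d^2 + 152*d + 3)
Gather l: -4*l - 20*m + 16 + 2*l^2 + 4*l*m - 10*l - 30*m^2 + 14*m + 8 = 2*l^2 + l*(4*m - 14) - 30*m^2 - 6*m + 24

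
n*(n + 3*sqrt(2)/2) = n^2 + 3*sqrt(2)*n/2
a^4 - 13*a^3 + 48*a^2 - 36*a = a*(a - 6)^2*(a - 1)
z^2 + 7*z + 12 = (z + 3)*(z + 4)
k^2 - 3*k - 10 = (k - 5)*(k + 2)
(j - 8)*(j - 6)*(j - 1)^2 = j^4 - 16*j^3 + 77*j^2 - 110*j + 48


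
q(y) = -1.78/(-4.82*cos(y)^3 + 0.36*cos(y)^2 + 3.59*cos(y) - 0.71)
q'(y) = -1.78*(-14.46*sin(y)*cos(y)^2 + 0.72*sin(y)*cos(y) + 3.59*sin(y))/(-4.82*cos(y)^3 + 0.36*cos(y)^2 + 3.59*cos(y) - 0.71)^2 = (25.7388*cos(y)^2 - 1.2816*cos(y) - 6.3902)*sin(y)/(4.82*cos(y)^3 - 0.36*cos(y)^2 - 3.59*cos(y) + 0.71)^2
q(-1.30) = -9.68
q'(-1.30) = 139.48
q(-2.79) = -7.90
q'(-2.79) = -118.68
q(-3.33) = -2.62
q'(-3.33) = 7.99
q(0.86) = -3.98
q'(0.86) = 14.16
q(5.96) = 1.63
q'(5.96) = -4.14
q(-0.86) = -3.98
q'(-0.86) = -14.16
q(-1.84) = 1.15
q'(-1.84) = 1.70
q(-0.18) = 1.25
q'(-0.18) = -1.53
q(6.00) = 1.49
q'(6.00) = -3.14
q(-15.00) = 1.59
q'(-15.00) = -4.93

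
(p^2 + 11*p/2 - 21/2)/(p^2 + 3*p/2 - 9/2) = (p + 7)/(p + 3)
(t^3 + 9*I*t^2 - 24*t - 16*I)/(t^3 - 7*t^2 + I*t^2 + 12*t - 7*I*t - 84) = (t^2 + 5*I*t - 4)/(t^2 - t*(7 + 3*I) + 21*I)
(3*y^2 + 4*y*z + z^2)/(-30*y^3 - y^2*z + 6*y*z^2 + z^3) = (-y - z)/(10*y^2 - 3*y*z - z^2)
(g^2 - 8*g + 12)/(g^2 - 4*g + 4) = (g - 6)/(g - 2)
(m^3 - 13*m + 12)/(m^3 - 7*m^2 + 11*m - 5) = (m^2 + m - 12)/(m^2 - 6*m + 5)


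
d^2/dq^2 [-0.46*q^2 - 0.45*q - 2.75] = -0.920000000000000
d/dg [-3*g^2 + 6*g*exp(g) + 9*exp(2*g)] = 6*g*exp(g) - 6*g + 18*exp(2*g) + 6*exp(g)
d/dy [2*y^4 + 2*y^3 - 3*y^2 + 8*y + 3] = 8*y^3 + 6*y^2 - 6*y + 8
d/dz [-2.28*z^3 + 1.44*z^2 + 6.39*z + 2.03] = -6.84*z^2 + 2.88*z + 6.39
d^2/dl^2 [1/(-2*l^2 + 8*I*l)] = (l*(l - 4*I) - 4*(l - 2*I)^2)/(l^3*(l - 4*I)^3)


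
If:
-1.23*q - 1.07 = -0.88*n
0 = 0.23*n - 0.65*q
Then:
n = 2.41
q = 0.85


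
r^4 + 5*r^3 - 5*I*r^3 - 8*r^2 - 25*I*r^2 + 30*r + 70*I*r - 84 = (r - 2)*(r + 7)*(r - 6*I)*(r + I)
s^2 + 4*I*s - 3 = (s + I)*(s + 3*I)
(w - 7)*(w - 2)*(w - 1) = w^3 - 10*w^2 + 23*w - 14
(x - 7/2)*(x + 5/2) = x^2 - x - 35/4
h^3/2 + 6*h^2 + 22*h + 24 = (h/2 + 1)*(h + 4)*(h + 6)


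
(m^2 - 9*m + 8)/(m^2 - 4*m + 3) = (m - 8)/(m - 3)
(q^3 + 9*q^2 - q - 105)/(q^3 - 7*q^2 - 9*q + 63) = (q^2 + 12*q + 35)/(q^2 - 4*q - 21)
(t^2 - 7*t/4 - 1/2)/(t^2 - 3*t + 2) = (t + 1/4)/(t - 1)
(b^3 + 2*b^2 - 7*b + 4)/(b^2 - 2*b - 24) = (b^2 - 2*b + 1)/(b - 6)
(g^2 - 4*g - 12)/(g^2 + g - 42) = (g + 2)/(g + 7)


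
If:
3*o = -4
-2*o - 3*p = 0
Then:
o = -4/3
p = 8/9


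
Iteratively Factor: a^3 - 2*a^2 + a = (a - 1)*(a^2 - a) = (a - 1)^2*(a)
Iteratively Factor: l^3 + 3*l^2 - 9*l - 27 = (l + 3)*(l^2 - 9) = (l - 3)*(l + 3)*(l + 3)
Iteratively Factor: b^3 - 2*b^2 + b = (b - 1)*(b^2 - b) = (b - 1)^2*(b)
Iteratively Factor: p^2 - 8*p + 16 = (p - 4)*(p - 4)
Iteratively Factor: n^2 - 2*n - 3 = (n - 3)*(n + 1)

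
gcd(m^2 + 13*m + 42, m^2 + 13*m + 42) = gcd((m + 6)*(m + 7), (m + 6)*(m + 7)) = m^2 + 13*m + 42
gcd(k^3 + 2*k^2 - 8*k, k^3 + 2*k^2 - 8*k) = k^3 + 2*k^2 - 8*k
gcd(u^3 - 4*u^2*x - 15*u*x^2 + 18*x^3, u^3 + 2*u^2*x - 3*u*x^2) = -u^2 - 2*u*x + 3*x^2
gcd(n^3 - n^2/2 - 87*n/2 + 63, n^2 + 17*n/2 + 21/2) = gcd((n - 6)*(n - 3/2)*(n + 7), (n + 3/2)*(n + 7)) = n + 7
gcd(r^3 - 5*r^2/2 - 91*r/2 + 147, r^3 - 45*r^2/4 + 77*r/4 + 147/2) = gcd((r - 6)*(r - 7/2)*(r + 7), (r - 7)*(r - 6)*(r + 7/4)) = r - 6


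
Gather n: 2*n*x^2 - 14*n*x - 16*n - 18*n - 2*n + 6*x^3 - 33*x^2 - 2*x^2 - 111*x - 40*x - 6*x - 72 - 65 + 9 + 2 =n*(2*x^2 - 14*x - 36) + 6*x^3 - 35*x^2 - 157*x - 126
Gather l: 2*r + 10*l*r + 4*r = 10*l*r + 6*r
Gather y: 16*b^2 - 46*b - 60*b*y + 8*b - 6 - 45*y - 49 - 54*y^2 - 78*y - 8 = 16*b^2 - 38*b - 54*y^2 + y*(-60*b - 123) - 63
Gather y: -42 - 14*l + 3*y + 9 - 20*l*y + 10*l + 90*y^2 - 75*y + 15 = -4*l + 90*y^2 + y*(-20*l - 72) - 18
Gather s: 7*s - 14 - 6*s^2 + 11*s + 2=-6*s^2 + 18*s - 12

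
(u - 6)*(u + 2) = u^2 - 4*u - 12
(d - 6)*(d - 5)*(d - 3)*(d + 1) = d^4 - 13*d^3 + 49*d^2 - 27*d - 90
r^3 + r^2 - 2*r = r*(r - 1)*(r + 2)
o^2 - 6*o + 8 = (o - 4)*(o - 2)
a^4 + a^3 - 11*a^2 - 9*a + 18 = (a - 3)*(a - 1)*(a + 2)*(a + 3)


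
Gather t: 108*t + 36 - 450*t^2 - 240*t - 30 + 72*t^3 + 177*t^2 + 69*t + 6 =72*t^3 - 273*t^2 - 63*t + 12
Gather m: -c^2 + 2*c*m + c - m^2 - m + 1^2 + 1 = -c^2 + c - m^2 + m*(2*c - 1) + 2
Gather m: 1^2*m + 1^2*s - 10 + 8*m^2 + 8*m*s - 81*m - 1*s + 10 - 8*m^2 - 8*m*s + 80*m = 0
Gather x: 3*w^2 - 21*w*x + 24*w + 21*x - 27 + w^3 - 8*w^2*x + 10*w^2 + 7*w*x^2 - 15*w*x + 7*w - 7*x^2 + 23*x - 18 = w^3 + 13*w^2 + 31*w + x^2*(7*w - 7) + x*(-8*w^2 - 36*w + 44) - 45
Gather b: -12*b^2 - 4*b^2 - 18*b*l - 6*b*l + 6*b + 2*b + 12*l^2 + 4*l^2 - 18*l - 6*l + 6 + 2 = -16*b^2 + b*(8 - 24*l) + 16*l^2 - 24*l + 8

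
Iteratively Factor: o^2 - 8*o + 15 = (o - 5)*(o - 3)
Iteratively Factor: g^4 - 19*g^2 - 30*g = (g - 5)*(g^3 + 5*g^2 + 6*g) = (g - 5)*(g + 2)*(g^2 + 3*g) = g*(g - 5)*(g + 2)*(g + 3)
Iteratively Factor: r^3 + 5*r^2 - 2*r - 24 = (r + 3)*(r^2 + 2*r - 8) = (r - 2)*(r + 3)*(r + 4)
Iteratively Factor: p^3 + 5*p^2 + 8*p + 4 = (p + 1)*(p^2 + 4*p + 4) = (p + 1)*(p + 2)*(p + 2)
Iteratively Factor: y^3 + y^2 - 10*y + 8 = (y - 1)*(y^2 + 2*y - 8) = (y - 1)*(y + 4)*(y - 2)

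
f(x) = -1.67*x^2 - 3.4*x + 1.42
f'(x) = -3.34*x - 3.4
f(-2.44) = -0.23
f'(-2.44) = 4.75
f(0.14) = 0.91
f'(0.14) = -3.87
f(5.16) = -60.59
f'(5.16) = -20.63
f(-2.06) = 1.34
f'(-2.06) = 3.48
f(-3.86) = -10.34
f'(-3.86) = 9.49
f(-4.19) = -13.65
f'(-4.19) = 10.59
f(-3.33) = -5.78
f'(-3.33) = 7.72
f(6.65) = -95.04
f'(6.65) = -25.61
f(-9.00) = -103.25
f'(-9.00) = 26.66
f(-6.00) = -38.30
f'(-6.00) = 16.64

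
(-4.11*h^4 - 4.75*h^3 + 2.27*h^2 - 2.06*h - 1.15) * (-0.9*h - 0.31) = 3.699*h^5 + 5.5491*h^4 - 0.5705*h^3 + 1.1503*h^2 + 1.6736*h + 0.3565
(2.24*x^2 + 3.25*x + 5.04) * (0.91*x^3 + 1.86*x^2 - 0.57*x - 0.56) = 2.0384*x^5 + 7.1239*x^4 + 9.3546*x^3 + 6.2675*x^2 - 4.6928*x - 2.8224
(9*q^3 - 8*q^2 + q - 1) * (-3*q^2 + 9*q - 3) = -27*q^5 + 105*q^4 - 102*q^3 + 36*q^2 - 12*q + 3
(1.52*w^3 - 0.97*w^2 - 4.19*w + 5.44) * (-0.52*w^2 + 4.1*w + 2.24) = -0.7904*w^5 + 6.7364*w^4 + 1.6066*w^3 - 22.1806*w^2 + 12.9184*w + 12.1856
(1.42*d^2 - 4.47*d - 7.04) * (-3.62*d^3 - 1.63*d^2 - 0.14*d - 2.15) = -5.1404*d^5 + 13.8668*d^4 + 32.5721*d^3 + 9.048*d^2 + 10.5961*d + 15.136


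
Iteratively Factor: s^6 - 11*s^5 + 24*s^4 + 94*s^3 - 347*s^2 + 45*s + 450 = (s + 1)*(s^5 - 12*s^4 + 36*s^3 + 58*s^2 - 405*s + 450) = (s - 3)*(s + 1)*(s^4 - 9*s^3 + 9*s^2 + 85*s - 150) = (s - 3)*(s - 2)*(s + 1)*(s^3 - 7*s^2 - 5*s + 75) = (s - 5)*(s - 3)*(s - 2)*(s + 1)*(s^2 - 2*s - 15) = (s - 5)^2*(s - 3)*(s - 2)*(s + 1)*(s + 3)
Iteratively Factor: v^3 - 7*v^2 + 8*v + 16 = (v + 1)*(v^2 - 8*v + 16) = (v - 4)*(v + 1)*(v - 4)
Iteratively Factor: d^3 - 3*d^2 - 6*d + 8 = (d - 1)*(d^2 - 2*d - 8) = (d - 1)*(d + 2)*(d - 4)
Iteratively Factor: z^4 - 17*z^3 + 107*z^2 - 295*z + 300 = (z - 4)*(z^3 - 13*z^2 + 55*z - 75) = (z - 5)*(z - 4)*(z^2 - 8*z + 15) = (z - 5)*(z - 4)*(z - 3)*(z - 5)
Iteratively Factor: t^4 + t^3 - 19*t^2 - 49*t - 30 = (t + 1)*(t^3 - 19*t - 30) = (t + 1)*(t + 3)*(t^2 - 3*t - 10) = (t - 5)*(t + 1)*(t + 3)*(t + 2)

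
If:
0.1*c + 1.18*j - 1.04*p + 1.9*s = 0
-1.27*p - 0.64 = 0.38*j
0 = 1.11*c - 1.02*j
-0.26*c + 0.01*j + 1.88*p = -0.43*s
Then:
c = -0.85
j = -0.93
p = -0.23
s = 0.50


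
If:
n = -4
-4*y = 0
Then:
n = -4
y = 0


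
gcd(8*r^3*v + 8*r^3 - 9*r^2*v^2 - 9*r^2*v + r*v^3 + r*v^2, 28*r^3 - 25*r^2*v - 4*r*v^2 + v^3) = r - v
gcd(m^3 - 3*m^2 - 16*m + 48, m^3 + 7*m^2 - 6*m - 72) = m^2 + m - 12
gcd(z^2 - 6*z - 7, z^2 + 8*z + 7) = z + 1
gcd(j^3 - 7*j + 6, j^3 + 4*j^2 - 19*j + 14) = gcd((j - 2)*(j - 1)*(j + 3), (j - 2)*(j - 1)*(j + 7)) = j^2 - 3*j + 2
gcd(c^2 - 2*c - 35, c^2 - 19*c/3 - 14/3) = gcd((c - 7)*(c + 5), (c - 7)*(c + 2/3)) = c - 7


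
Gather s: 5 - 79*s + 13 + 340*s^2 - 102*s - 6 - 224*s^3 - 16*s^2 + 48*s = -224*s^3 + 324*s^2 - 133*s + 12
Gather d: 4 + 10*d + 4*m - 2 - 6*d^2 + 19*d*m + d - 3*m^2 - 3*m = -6*d^2 + d*(19*m + 11) - 3*m^2 + m + 2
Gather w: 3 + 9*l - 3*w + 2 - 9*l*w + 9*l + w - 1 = 18*l + w*(-9*l - 2) + 4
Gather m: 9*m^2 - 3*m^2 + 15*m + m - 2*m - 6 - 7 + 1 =6*m^2 + 14*m - 12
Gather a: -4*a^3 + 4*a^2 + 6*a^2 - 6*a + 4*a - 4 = -4*a^3 + 10*a^2 - 2*a - 4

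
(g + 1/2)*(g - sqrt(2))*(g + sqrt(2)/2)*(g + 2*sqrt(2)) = g^4 + g^3/2 + 3*sqrt(2)*g^3/2 - 3*g^2 + 3*sqrt(2)*g^2/4 - 2*sqrt(2)*g - 3*g/2 - sqrt(2)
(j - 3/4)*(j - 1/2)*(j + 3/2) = j^3 + j^2/4 - 3*j/2 + 9/16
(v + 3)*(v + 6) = v^2 + 9*v + 18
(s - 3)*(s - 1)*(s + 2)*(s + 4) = s^4 + 2*s^3 - 13*s^2 - 14*s + 24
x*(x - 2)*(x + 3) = x^3 + x^2 - 6*x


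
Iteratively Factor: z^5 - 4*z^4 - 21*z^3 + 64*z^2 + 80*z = (z)*(z^4 - 4*z^3 - 21*z^2 + 64*z + 80) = z*(z - 4)*(z^3 - 21*z - 20) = z*(z - 4)*(z + 4)*(z^2 - 4*z - 5) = z*(z - 4)*(z + 1)*(z + 4)*(z - 5)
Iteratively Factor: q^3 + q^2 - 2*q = (q + 2)*(q^2 - q) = (q - 1)*(q + 2)*(q)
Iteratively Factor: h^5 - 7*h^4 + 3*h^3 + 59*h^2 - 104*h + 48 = (h - 1)*(h^4 - 6*h^3 - 3*h^2 + 56*h - 48) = (h - 1)*(h + 3)*(h^3 - 9*h^2 + 24*h - 16) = (h - 1)^2*(h + 3)*(h^2 - 8*h + 16) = (h - 4)*(h - 1)^2*(h + 3)*(h - 4)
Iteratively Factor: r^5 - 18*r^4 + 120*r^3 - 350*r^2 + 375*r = (r - 5)*(r^4 - 13*r^3 + 55*r^2 - 75*r) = r*(r - 5)*(r^3 - 13*r^2 + 55*r - 75) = r*(r - 5)^2*(r^2 - 8*r + 15) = r*(r - 5)^2*(r - 3)*(r - 5)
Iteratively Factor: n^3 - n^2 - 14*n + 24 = (n - 2)*(n^2 + n - 12) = (n - 3)*(n - 2)*(n + 4)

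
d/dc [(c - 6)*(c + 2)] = 2*c - 4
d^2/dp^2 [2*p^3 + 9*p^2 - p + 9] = 12*p + 18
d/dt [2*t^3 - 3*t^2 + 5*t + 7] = 6*t^2 - 6*t + 5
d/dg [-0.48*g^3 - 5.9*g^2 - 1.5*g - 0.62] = -1.44*g^2 - 11.8*g - 1.5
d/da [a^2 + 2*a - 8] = 2*a + 2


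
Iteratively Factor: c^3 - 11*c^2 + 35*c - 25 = (c - 1)*(c^2 - 10*c + 25) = (c - 5)*(c - 1)*(c - 5)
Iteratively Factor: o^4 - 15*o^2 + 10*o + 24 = (o + 4)*(o^3 - 4*o^2 + o + 6) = (o - 2)*(o + 4)*(o^2 - 2*o - 3) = (o - 2)*(o + 1)*(o + 4)*(o - 3)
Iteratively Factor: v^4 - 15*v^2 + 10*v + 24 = (v - 3)*(v^3 + 3*v^2 - 6*v - 8) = (v - 3)*(v - 2)*(v^2 + 5*v + 4) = (v - 3)*(v - 2)*(v + 1)*(v + 4)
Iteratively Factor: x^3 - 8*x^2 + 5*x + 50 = (x - 5)*(x^2 - 3*x - 10) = (x - 5)^2*(x + 2)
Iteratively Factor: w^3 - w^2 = (w)*(w^2 - w) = w*(w - 1)*(w)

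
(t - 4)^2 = t^2 - 8*t + 16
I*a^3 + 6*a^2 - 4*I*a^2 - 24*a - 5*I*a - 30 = (a - 5)*(a - 6*I)*(I*a + I)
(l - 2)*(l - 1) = l^2 - 3*l + 2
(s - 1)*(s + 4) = s^2 + 3*s - 4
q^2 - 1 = (q - 1)*(q + 1)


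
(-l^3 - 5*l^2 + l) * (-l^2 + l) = l^5 + 4*l^4 - 6*l^3 + l^2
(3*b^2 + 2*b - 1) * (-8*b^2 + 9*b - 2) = -24*b^4 + 11*b^3 + 20*b^2 - 13*b + 2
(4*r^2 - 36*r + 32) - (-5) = 4*r^2 - 36*r + 37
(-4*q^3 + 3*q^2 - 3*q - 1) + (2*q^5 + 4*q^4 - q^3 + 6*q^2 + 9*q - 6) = 2*q^5 + 4*q^4 - 5*q^3 + 9*q^2 + 6*q - 7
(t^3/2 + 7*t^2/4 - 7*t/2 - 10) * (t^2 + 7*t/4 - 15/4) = t^5/2 + 21*t^4/8 - 37*t^3/16 - 363*t^2/16 - 35*t/8 + 75/2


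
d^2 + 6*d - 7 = (d - 1)*(d + 7)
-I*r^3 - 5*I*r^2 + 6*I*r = r*(r + 6)*(-I*r + I)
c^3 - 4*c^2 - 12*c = c*(c - 6)*(c + 2)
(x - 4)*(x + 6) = x^2 + 2*x - 24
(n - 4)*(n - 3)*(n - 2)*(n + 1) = n^4 - 8*n^3 + 17*n^2 + 2*n - 24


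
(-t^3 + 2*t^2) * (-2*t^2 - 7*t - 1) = 2*t^5 + 3*t^4 - 13*t^3 - 2*t^2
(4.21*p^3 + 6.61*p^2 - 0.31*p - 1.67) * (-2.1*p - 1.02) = -8.841*p^4 - 18.1752*p^3 - 6.0912*p^2 + 3.8232*p + 1.7034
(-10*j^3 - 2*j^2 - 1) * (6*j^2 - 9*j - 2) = -60*j^5 + 78*j^4 + 38*j^3 - 2*j^2 + 9*j + 2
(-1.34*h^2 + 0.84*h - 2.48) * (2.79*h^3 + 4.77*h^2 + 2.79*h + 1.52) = -3.7386*h^5 - 4.0482*h^4 - 6.651*h^3 - 11.5228*h^2 - 5.6424*h - 3.7696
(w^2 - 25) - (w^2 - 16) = -9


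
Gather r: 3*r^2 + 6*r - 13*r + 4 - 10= 3*r^2 - 7*r - 6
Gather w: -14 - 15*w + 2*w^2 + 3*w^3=3*w^3 + 2*w^2 - 15*w - 14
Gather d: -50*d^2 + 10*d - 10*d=-50*d^2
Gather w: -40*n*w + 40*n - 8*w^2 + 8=-40*n*w + 40*n - 8*w^2 + 8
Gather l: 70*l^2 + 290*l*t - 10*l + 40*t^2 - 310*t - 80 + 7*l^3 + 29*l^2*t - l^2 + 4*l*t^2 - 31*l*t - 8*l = 7*l^3 + l^2*(29*t + 69) + l*(4*t^2 + 259*t - 18) + 40*t^2 - 310*t - 80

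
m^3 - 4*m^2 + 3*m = m*(m - 3)*(m - 1)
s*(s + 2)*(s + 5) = s^3 + 7*s^2 + 10*s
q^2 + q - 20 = (q - 4)*(q + 5)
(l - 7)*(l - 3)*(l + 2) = l^3 - 8*l^2 + l + 42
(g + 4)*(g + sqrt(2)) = g^2 + sqrt(2)*g + 4*g + 4*sqrt(2)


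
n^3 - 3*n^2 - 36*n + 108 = (n - 6)*(n - 3)*(n + 6)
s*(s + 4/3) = s^2 + 4*s/3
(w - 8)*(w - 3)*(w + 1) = w^3 - 10*w^2 + 13*w + 24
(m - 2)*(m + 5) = m^2 + 3*m - 10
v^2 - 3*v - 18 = (v - 6)*(v + 3)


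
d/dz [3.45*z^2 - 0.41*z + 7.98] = 6.9*z - 0.41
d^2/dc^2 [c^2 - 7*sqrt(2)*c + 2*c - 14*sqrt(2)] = 2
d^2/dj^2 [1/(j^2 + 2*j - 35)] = 2*(-j^2 - 2*j + 4*(j + 1)^2 + 35)/(j^2 + 2*j - 35)^3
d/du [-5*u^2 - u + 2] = -10*u - 1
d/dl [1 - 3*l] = -3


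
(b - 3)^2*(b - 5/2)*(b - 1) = b^4 - 19*b^3/2 + 65*b^2/2 - 93*b/2 + 45/2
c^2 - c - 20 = (c - 5)*(c + 4)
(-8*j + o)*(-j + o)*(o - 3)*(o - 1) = 8*j^2*o^2 - 32*j^2*o + 24*j^2 - 9*j*o^3 + 36*j*o^2 - 27*j*o + o^4 - 4*o^3 + 3*o^2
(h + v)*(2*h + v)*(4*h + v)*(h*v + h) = 8*h^4*v + 8*h^4 + 14*h^3*v^2 + 14*h^3*v + 7*h^2*v^3 + 7*h^2*v^2 + h*v^4 + h*v^3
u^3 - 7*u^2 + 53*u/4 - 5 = (u - 4)*(u - 5/2)*(u - 1/2)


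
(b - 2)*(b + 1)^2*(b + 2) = b^4 + 2*b^3 - 3*b^2 - 8*b - 4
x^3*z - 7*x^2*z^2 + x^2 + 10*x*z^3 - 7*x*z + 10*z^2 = (x - 5*z)*(x - 2*z)*(x*z + 1)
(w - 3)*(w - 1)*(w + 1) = w^3 - 3*w^2 - w + 3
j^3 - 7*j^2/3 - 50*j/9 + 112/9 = (j - 8/3)*(j - 2)*(j + 7/3)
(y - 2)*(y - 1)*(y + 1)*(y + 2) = y^4 - 5*y^2 + 4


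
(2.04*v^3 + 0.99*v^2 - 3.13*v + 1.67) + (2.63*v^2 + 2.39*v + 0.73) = 2.04*v^3 + 3.62*v^2 - 0.74*v + 2.4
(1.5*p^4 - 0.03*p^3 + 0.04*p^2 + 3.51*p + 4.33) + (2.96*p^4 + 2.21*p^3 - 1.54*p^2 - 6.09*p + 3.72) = 4.46*p^4 + 2.18*p^3 - 1.5*p^2 - 2.58*p + 8.05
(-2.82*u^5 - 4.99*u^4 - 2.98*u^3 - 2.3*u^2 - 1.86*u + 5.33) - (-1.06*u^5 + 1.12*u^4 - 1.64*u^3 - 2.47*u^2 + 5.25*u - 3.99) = -1.76*u^5 - 6.11*u^4 - 1.34*u^3 + 0.17*u^2 - 7.11*u + 9.32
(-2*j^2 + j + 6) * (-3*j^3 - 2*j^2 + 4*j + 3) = 6*j^5 + j^4 - 28*j^3 - 14*j^2 + 27*j + 18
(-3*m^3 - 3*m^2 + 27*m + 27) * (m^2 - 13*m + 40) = -3*m^5 + 36*m^4 - 54*m^3 - 444*m^2 + 729*m + 1080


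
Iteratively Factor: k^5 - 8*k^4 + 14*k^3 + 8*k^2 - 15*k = (k - 5)*(k^4 - 3*k^3 - k^2 + 3*k) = k*(k - 5)*(k^3 - 3*k^2 - k + 3) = k*(k - 5)*(k - 1)*(k^2 - 2*k - 3) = k*(k - 5)*(k - 3)*(k - 1)*(k + 1)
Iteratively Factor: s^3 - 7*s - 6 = (s + 1)*(s^2 - s - 6) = (s - 3)*(s + 1)*(s + 2)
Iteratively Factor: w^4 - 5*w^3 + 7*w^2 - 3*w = (w - 3)*(w^3 - 2*w^2 + w) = (w - 3)*(w - 1)*(w^2 - w) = (w - 3)*(w - 1)^2*(w)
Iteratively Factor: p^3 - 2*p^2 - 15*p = (p)*(p^2 - 2*p - 15) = p*(p + 3)*(p - 5)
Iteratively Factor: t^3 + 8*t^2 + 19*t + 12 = (t + 1)*(t^2 + 7*t + 12) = (t + 1)*(t + 3)*(t + 4)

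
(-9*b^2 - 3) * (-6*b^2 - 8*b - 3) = 54*b^4 + 72*b^3 + 45*b^2 + 24*b + 9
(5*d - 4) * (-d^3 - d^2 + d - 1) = -5*d^4 - d^3 + 9*d^2 - 9*d + 4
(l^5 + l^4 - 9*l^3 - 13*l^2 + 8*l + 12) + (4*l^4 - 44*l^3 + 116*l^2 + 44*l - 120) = l^5 + 5*l^4 - 53*l^3 + 103*l^2 + 52*l - 108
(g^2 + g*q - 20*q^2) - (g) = g^2 + g*q - g - 20*q^2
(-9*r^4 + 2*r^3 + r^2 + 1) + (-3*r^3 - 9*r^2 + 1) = -9*r^4 - r^3 - 8*r^2 + 2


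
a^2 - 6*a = a*(a - 6)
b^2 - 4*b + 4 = (b - 2)^2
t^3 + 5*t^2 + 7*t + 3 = (t + 1)^2*(t + 3)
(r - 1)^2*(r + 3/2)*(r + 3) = r^4 + 5*r^3/2 - 7*r^2/2 - 9*r/2 + 9/2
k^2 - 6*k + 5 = (k - 5)*(k - 1)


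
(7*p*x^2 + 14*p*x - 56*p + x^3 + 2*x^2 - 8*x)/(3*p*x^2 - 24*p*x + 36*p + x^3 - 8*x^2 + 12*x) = (7*p*x + 28*p + x^2 + 4*x)/(3*p*x - 18*p + x^2 - 6*x)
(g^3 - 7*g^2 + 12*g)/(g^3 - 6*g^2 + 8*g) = (g - 3)/(g - 2)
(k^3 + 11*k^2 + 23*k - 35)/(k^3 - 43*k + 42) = (k + 5)/(k - 6)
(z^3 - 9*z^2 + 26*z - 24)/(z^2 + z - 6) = (z^2 - 7*z + 12)/(z + 3)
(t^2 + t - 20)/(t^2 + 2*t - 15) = (t - 4)/(t - 3)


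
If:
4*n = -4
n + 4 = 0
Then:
No Solution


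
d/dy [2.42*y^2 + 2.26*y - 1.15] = 4.84*y + 2.26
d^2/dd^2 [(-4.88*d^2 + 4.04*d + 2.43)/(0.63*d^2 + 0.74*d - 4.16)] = (7.757064*d^3 - 70.950222*d^2 + 70.325388*d - 128.63076)/(0.250047*d^6 + 0.881118*d^5 - 3.918348*d^4 - 11.231128*d^3 + 25.873536*d^2 + 38.418432*d - 71.991296)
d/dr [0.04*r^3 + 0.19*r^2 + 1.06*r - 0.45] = 0.12*r^2 + 0.38*r + 1.06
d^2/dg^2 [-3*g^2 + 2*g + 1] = -6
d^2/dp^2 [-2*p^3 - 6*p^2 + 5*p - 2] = -12*p - 12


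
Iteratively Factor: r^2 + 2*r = (r)*(r + 2)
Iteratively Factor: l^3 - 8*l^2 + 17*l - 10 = (l - 5)*(l^2 - 3*l + 2) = (l - 5)*(l - 1)*(l - 2)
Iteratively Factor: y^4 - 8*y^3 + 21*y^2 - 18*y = (y - 2)*(y^3 - 6*y^2 + 9*y) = (y - 3)*(y - 2)*(y^2 - 3*y) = (y - 3)^2*(y - 2)*(y)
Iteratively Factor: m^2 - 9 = (m + 3)*(m - 3)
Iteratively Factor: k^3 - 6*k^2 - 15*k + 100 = (k - 5)*(k^2 - k - 20) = (k - 5)^2*(k + 4)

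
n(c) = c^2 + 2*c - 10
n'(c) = 2*c + 2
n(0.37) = -9.12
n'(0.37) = 2.74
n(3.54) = 9.61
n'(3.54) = 9.08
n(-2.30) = -9.31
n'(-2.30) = -2.60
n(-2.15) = -9.68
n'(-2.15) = -2.30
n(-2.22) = -9.51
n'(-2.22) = -2.44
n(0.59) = -8.47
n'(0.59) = 3.18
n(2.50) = 1.25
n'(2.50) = 7.00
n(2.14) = -1.14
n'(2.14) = 6.28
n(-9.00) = 53.00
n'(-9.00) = -16.00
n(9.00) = 89.00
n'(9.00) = 20.00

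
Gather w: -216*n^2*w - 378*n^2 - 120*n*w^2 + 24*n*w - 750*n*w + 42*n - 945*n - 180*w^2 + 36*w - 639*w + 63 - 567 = -378*n^2 - 903*n + w^2*(-120*n - 180) + w*(-216*n^2 - 726*n - 603) - 504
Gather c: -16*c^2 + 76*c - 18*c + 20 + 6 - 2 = -16*c^2 + 58*c + 24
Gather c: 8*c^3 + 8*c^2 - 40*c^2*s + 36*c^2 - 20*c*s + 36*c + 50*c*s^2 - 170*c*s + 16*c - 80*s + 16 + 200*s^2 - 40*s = 8*c^3 + c^2*(44 - 40*s) + c*(50*s^2 - 190*s + 52) + 200*s^2 - 120*s + 16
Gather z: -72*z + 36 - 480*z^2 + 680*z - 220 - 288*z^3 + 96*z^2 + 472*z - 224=-288*z^3 - 384*z^2 + 1080*z - 408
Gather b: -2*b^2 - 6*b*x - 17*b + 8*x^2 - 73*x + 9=-2*b^2 + b*(-6*x - 17) + 8*x^2 - 73*x + 9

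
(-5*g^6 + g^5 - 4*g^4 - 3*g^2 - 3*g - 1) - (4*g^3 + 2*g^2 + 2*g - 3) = -5*g^6 + g^5 - 4*g^4 - 4*g^3 - 5*g^2 - 5*g + 2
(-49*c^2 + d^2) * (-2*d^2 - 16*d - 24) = 98*c^2*d^2 + 784*c^2*d + 1176*c^2 - 2*d^4 - 16*d^3 - 24*d^2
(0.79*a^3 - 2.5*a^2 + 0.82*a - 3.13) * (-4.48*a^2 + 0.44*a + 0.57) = -3.5392*a^5 + 11.5476*a^4 - 4.3233*a^3 + 12.9582*a^2 - 0.9098*a - 1.7841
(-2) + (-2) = -4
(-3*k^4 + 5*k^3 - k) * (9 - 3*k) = 9*k^5 - 42*k^4 + 45*k^3 + 3*k^2 - 9*k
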